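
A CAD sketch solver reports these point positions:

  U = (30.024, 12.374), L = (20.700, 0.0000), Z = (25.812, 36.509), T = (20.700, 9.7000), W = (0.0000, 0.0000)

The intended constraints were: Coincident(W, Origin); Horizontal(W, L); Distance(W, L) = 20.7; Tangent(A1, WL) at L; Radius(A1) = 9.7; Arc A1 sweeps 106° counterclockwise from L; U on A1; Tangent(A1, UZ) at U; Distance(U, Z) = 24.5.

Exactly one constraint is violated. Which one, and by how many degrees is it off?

Tangent(A1, UZ) at U — off by 6.10°.

W = (0.00, 0.00) ✓; W.y = 0.00, L.y = 0.00 ✓; |WL| = 20.70 ✓; ∠(TL, LW) = 90.00° ✓; |TL| = 9.700 ✓; bearing(T→U) − bearing(T→L) = 106.0° ✓; |TU| = 9.700 ✓; ∠(TU, UZ) = 96.10° ✗; |UZ| = 24.50 ✓.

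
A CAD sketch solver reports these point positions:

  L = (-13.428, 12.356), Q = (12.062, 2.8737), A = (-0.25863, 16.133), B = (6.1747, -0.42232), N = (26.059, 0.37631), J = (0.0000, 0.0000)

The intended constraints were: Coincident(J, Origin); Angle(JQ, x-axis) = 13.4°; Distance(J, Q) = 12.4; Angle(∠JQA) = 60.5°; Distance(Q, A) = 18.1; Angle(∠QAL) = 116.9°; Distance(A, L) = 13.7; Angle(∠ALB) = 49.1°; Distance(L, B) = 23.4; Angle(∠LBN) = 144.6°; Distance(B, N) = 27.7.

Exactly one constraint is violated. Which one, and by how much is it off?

Distance(B, N) = 27.7 — off by 7.80.

J = (0.00, 0.00) ✓; JQ at 13.40° ✓; |JQ| = 12.40 ✓; ∠JQA = 60.50° ✓; |QA| = 18.10 ✓; ∠QAL = 116.9° ✓; |AL| = 13.70 ✓; ∠ALB = 49.10° ✓; |LB| = 23.40 ✓; ∠LBN = 144.6° ✓; |BN| = 19.90 ✗.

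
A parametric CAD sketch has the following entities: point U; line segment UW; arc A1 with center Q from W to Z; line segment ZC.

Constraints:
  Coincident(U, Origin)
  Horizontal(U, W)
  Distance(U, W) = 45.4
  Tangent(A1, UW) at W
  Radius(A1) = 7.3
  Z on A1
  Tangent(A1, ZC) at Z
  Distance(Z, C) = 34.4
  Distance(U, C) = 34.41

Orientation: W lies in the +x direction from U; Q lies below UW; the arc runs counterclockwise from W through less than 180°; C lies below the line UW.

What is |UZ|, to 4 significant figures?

39.84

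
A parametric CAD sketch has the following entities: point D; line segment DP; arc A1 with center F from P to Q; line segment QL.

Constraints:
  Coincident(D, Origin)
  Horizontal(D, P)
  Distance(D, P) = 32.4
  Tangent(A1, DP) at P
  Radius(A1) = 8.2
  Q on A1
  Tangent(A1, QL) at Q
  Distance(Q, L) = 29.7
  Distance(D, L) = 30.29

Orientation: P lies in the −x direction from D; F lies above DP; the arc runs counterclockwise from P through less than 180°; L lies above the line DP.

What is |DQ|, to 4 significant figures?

25.78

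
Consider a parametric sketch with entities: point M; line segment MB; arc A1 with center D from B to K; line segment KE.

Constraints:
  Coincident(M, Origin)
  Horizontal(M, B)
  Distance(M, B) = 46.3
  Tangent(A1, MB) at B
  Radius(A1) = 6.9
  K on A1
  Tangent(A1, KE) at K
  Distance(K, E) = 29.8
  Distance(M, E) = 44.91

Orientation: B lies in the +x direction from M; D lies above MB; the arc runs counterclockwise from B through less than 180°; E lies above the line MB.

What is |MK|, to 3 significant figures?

52.6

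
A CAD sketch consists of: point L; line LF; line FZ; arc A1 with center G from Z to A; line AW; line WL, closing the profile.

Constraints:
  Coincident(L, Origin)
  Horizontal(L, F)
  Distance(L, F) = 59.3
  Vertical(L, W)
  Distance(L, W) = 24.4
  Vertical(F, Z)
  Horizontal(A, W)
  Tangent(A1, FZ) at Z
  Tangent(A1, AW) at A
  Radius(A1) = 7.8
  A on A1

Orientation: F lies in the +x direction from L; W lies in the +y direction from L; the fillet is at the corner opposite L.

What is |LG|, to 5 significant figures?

54.109

L is at the origin; L and F share the same y with |LF| = 59.3 and F on the +x side, so F = (59.300, 0.0000). L and W share the same x with |LW| = 24.4 and W on the +y side, so W = (0.0000, 24.400). The virtual corner opposite L is at (59.300, 24.400). The tangent condition forces GZ to be normal to FZ and A1 meets AW tangentially, so GA is at right angles to AW, with radius 7.8, so the center G sits 7.8 in from both sides at G = (51.500, 16.600). Then |LG| = |G − L| = 54.109.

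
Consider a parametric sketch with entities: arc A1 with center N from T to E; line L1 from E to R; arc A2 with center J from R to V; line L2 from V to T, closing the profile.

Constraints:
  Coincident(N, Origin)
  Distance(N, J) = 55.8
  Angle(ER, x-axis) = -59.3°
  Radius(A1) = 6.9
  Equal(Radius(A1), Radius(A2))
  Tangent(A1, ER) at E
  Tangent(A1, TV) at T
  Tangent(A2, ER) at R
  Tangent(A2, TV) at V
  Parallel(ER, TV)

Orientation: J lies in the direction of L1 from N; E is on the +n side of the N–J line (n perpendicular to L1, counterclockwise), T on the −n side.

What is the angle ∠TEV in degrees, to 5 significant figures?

76.109°

Tangency of A1 to both parallel lines with radius 6.9 puts E and T at N ± 6.9·n: E = (5.9330, 3.5227), T = (-5.9330, -3.5227). Equal radii place R and V the same way about J: R = J + 6.9·n = (34.421, -44.457), V = J − 6.9·n = (22.555, -51.503). Then cos ∠TEV = ET·EV / (|ET||EV|), giving 76.109°.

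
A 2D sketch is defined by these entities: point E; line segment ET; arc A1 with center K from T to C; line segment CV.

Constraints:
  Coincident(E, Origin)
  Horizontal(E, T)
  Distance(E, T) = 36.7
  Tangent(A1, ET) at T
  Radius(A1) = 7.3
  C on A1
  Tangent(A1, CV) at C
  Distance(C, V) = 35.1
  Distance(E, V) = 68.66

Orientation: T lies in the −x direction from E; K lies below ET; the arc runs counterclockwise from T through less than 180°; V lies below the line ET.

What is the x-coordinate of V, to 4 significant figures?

-58.71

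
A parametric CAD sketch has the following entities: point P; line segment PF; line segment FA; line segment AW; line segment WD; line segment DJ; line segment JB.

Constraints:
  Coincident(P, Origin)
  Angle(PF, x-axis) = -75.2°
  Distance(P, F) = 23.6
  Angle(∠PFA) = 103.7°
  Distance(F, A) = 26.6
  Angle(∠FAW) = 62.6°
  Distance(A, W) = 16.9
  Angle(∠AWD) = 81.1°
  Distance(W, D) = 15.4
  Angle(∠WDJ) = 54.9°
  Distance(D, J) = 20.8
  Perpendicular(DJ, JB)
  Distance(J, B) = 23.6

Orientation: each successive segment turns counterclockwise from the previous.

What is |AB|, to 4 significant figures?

22.74

P is at the origin; PF runs at -75.2° with length 23.6, so F = (6.029, -22.82). ∠PFA = 103.7° gives FA at 1.100° from the x-axis; with |FA| = 26.6, A = (32.62, -22.31). ∠FAW = 62.6° gives AW at 118.5° from the x-axis; with |AW| = 16.9, W = (24.56, -7.454). ∠AWD = 81.1° gives WD at -142.6° from the x-axis; with |WD| = 15.4, D = (12.33, -16.81). ∠WDJ = 54.9° gives DJ at -17.50° from the x-axis; with |DJ| = 20.8, J = (32.16, -23.06). The perpendicularity gives JB at right angles to DJ, so JB runs at 72.50°; with |JB| = 23.6, B = (39.26, -0.5549). Then |AB| = |B − A| = 22.74.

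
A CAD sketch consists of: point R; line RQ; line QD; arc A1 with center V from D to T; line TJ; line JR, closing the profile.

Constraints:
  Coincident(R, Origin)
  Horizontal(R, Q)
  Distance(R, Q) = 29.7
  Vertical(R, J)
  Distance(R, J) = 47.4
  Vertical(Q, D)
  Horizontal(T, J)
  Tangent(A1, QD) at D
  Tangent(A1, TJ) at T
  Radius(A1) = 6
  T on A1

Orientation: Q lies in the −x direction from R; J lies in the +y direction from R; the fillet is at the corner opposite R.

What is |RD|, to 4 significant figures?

50.95

R is at the origin; RQ is horizontal with |RQ| = 29.7 and Q on the −x side, so Q = (-29.70, 0.000). RJ is vertical with |RJ| = 47.4 and J on the +y side, so J = (0.000, 47.40). The virtual corner opposite R is at (-29.70, 47.40). Tangency of A1 to QD means the radius VD is perpendicular to QD and A1 meets TJ tangentially, so VT is at right angles to TJ, with radius 6.0, so the center V sits 6.0 in from both sides at V = (-23.70, 41.40). That places the tangent points at D = (-29.70, 41.40) on QD and T = (-23.70, 47.40) on TJ. Then |RD| = |D − R| = 50.95.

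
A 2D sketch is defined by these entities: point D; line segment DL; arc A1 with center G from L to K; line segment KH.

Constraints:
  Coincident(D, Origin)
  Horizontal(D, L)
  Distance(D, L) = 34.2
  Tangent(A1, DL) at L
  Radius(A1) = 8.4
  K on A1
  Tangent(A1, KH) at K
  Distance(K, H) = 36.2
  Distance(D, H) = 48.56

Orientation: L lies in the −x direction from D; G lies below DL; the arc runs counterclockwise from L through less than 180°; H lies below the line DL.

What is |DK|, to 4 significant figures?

43.25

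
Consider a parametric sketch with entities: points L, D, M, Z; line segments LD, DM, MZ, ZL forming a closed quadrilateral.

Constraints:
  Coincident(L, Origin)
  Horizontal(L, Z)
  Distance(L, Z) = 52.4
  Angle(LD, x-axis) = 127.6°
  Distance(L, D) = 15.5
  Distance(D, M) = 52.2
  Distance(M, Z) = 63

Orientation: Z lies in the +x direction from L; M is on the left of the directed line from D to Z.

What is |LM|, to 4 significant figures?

58.55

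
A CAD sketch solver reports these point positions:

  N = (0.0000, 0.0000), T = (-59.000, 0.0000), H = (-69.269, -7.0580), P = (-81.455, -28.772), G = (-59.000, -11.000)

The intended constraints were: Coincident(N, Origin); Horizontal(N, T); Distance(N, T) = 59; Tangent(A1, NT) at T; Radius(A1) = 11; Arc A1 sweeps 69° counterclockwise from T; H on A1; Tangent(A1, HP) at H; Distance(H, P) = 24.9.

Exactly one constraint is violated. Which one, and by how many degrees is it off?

Tangent(A1, HP) at H — off by 8.30°.

N = (0.00, 0.00) ✓; N.y = 0.00, T.y = 0.00 ✓; |NT| = 59.00 ✓; ∠(GT, TN) = 90.00° ✓; |GT| = 11.00 ✓; bearing(G→H) − bearing(G→T) = 69.00° ✓; |GH| = 11.00 ✓; ∠(GH, HP) = 98.30° ✗; |HP| = 24.90 ✓.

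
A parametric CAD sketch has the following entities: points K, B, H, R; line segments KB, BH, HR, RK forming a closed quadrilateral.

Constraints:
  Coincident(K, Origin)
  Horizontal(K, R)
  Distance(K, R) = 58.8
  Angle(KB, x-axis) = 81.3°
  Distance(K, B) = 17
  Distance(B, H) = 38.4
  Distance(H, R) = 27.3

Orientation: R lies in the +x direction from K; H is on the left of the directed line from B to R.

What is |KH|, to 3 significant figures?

45.7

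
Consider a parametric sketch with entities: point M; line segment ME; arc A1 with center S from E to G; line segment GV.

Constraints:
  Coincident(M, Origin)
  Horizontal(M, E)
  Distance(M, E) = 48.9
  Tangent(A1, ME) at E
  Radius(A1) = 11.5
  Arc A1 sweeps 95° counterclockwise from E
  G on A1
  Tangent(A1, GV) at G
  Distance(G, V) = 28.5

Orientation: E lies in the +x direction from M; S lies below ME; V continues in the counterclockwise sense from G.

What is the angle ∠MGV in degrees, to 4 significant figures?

113.5°

M is at the origin; ME is horizontal with |ME| = 48.9 and E on the +x side, so E = (48.90, 0.000). Since A1 is tangent to ME there, SE ⟂ ME, so S = E + (0, -11.5) = (48.90, -11.50). On A1, E sits at bearing 90° from S; a 95° counterclockwise sweep puts G at bearing 185°, so G = S + 11.5·(cos 185°, sin 185°) = (37.44, -12.50). A1 meets GV tangentially, so SG is at right angles to GV, so GV runs along (−sin 185°, cos 185°); with |GV| = 28.5, V = (39.93, -40.89). Then cos ∠MGV = GM·GV / (|GM||GV|), giving 113.5°.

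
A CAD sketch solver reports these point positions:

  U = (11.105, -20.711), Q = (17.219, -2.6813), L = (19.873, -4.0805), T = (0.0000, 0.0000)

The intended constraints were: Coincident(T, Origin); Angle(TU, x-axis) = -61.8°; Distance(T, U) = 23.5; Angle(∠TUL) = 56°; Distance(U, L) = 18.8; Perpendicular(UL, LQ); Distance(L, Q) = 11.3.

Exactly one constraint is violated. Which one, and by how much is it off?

Distance(L, Q) = 11.3 — off by 8.30.

T = (0.00, 0.00) ✓; TU at -61.80° ✓; |TU| = 23.50 ✓; ∠TUL = 56.00° ✓; |UL| = 18.80 ✓; ∠(UL, LQ) = 90.00° ✓; |LQ| = 3.000 ✗.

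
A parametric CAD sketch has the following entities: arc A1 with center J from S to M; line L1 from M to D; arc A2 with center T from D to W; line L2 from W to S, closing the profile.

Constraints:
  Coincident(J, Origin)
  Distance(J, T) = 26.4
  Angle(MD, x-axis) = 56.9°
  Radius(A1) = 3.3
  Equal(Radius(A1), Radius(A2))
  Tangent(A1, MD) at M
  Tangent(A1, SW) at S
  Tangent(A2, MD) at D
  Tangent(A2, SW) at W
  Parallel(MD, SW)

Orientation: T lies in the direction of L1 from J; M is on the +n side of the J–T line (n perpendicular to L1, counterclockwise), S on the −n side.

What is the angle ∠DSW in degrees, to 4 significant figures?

14.04°

The slot axis is L1's direction at 56.9°, so u = (cos 56.9°, sin 56.9°) = (0.5461, 0.8377) and n = (−sin 56.9°, cos 56.9°) = (-0.8377, 0.5461). J is at the origin and T lies 26.4 along u from J, so T = 26.4·u = (14.42, 22.12). Tangency of A1 to both parallel lines with radius 3.3 puts M and S at J ± 3.3·n: M = (-2.764, 1.802), S = (2.764, -1.802). Equal radii place D and W the same way about T: D = T + 3.3·n = (11.65, 23.92), W = T − 3.3·n = (17.18, 20.31). Then cos ∠DSW = SD·SW / (|SD||SW|), giving 14.04°.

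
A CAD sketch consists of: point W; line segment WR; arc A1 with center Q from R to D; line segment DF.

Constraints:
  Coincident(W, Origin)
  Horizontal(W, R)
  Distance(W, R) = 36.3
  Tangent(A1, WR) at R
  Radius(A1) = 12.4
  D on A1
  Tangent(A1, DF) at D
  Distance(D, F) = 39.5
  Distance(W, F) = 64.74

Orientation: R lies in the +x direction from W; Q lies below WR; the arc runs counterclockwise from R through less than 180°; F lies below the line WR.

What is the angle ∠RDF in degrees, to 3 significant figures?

126°

Checks: |WR| = 36.30 ✓; |QD| = 12.40 ✓; ∠(QD, DF) = 90.00° ✓; |DF| = 39.50 ✓; |WF| = 64.74 ✓.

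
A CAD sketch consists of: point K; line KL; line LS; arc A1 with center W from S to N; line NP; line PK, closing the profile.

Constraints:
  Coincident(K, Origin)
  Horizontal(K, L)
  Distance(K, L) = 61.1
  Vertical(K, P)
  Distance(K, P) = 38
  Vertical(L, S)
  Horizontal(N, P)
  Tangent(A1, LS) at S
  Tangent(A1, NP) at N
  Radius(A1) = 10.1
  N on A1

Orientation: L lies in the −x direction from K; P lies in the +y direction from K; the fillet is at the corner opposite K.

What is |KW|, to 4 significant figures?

58.13

K is at the origin; K and L share the same y with |KL| = 61.1 and L on the −x side, so L = (-61.10, 0.000). KP is vertical with |KP| = 38.0 and P on the +y side, so P = (0.000, 38.00). The virtual corner opposite K is at (-61.10, 38.00). The tangent condition forces WS to be normal to LS and since A1 is tangent to NP there, WN ⟂ NP, with radius 10.1, so the center W sits 10.1 in from both sides at W = (-51.00, 27.90). Then |KW| = |W − K| = 58.13.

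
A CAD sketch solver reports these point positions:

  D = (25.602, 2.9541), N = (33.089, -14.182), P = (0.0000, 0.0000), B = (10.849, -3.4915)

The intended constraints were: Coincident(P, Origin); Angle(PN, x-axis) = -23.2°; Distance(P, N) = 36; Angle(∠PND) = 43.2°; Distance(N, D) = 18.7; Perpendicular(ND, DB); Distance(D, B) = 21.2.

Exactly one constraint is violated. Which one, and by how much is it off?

Distance(D, B) = 21.2 — off by 5.10.

P = (0.00, 0.00) ✓; PN at -23.20° ✓; |PN| = 36.00 ✓; ∠PND = 43.20° ✓; |ND| = 18.70 ✓; ∠(ND, DB) = 90.00° ✓; |DB| = 16.10 ✗.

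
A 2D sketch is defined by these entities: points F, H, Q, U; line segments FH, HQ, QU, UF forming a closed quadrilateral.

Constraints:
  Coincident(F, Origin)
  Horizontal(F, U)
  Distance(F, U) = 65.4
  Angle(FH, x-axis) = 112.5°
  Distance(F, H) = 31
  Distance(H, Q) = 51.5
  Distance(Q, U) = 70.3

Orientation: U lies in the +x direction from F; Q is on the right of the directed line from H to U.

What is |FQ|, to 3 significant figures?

21.8

Checks: |HQ| = 51.50 ✓; |QU| = 70.30 ✓.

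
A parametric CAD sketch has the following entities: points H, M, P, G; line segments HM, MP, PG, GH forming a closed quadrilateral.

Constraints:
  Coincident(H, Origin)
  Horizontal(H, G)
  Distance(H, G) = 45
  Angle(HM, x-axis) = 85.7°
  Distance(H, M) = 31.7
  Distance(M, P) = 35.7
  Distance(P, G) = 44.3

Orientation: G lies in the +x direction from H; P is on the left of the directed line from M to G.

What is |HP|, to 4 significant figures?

56.43

Checks: |MP| = 35.70 ✓; |PG| = 44.30 ✓.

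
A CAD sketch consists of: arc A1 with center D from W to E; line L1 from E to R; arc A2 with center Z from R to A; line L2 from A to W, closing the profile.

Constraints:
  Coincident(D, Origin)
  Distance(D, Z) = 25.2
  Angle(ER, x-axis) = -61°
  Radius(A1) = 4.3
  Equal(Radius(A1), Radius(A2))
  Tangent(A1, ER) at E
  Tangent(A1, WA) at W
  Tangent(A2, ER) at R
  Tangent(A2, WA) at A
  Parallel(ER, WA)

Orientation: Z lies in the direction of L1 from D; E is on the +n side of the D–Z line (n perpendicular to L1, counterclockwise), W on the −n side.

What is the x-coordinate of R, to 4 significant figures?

15.98

Tangency of A1 to both parallel lines with radius 4.3 puts E and W at D ± 4.3·n: E = (3.761, 2.085), W = (-3.761, -2.085). Equal radii place R and A the same way about Z: R = Z + 4.3·n = (15.98, -19.96), A = Z − 4.3·n = (8.456, -24.13). So R.x = 15.98.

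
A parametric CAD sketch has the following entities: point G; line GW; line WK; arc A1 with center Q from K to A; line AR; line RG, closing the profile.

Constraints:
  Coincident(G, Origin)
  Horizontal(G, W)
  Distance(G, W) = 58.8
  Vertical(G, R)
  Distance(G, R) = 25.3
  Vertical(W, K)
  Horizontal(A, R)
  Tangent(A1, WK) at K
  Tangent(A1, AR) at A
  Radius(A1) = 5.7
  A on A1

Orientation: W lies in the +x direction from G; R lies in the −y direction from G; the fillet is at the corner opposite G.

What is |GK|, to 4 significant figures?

61.98

The virtual corner opposite G is at (58.80, -25.30). Tangency of A1 to WK means the radius QK is perpendicular to WK and since A1 is tangent to AR there, QA ⟂ AR, with radius 5.7, so the center Q sits 5.7 in from both sides at Q = (53.10, -19.60). That places the tangent points at K = (58.80, -19.60) on WK and A = (53.10, -25.30) on AR. Then |GK| = |K − G| = 61.98.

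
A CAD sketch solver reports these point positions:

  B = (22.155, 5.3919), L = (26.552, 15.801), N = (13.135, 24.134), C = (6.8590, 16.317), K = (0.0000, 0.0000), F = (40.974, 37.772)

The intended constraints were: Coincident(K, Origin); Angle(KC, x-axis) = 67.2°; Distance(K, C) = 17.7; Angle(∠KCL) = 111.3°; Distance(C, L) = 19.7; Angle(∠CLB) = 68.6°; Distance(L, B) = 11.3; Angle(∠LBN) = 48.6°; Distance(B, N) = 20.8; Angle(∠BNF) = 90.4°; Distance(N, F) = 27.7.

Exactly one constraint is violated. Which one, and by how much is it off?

Distance(N, F) = 27.7 — off by 3.30.

K = (0.00, 0.00) ✓; KC at 67.20° ✓; |KC| = 17.70 ✓; ∠KCL = 111.3° ✓; |CL| = 19.70 ✓; ∠CLB = 68.60° ✓; |LB| = 11.30 ✓; ∠LBN = 48.60° ✓; |BN| = 20.80 ✓; ∠BNF = 90.40° ✓; |NF| = 31.00 ✗.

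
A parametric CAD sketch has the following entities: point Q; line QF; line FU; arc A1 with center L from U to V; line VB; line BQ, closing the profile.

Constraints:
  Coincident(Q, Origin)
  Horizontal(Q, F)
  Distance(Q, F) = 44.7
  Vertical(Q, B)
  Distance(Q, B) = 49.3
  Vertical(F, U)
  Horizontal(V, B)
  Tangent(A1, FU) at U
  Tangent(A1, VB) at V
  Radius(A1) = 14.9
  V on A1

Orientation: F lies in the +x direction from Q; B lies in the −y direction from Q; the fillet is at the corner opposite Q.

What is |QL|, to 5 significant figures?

45.513

QB is vertical with |QB| = 49.3 and B on the −y side, so B = (0.0000, -49.300). The virtual corner opposite Q is at (44.700, -49.300). Tangency of A1 to FU means the radius LU is perpendicular to FU and the tangent condition forces LV to be normal to VB, with radius 14.9, so the center L sits 14.9 in from both sides at L = (29.800, -34.400). Then |QL| = |L − Q| = 45.513.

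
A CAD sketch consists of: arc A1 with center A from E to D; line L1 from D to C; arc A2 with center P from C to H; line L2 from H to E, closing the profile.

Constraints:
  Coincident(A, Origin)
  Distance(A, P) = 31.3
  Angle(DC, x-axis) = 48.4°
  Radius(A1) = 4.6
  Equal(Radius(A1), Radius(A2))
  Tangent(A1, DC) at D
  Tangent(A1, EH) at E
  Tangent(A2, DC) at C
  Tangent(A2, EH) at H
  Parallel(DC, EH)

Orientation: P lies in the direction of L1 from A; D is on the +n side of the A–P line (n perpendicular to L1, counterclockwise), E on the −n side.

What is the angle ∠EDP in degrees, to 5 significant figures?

81.639°

The slot axis is L1's direction at 48.4°, so u = (cos 48.4°, sin 48.4°) = (0.66393, 0.74780) and n = (−sin 48.4°, cos 48.4°) = (-0.74780, 0.66393). A is at the origin and P lies 31.3 along u from A, so P = 31.3·u = (20.781, 23.406). Tangency of A1 to both parallel lines with radius 4.6 puts D and E at A ± 4.6·n: D = (-3.4399, 3.0541), E = (3.4399, -3.0541). Then cos ∠EDP = DE·DP / (|DE||DP|), giving 81.639°.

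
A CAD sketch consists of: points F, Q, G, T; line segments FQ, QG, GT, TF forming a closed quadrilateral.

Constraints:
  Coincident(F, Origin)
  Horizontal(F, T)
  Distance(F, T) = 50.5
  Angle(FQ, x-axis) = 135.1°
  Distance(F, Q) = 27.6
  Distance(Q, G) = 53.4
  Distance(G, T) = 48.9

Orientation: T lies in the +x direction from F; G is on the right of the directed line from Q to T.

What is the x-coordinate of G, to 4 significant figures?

8.902

F is at the origin; F and T share the same y with |FT| = 50.5 and T in +x, so T = (50.5, 0). FQ runs at 135.1° with |FQ| = 27.6, so Q = (-19.55, 19.48). G is determined by |QG| = 53.4 and |GT| = 48.9 together: it lies at the intersection of circle(Q, 53.4) and circle(T, 48.9). With |QT| = 72.71, the foot of the radical line on QT is 39.52 from Q and the perpendicular offset is √(53.4² − 39.52²) = 35.91. Taking the right-of-QT solution: G = (8.902, -25.71).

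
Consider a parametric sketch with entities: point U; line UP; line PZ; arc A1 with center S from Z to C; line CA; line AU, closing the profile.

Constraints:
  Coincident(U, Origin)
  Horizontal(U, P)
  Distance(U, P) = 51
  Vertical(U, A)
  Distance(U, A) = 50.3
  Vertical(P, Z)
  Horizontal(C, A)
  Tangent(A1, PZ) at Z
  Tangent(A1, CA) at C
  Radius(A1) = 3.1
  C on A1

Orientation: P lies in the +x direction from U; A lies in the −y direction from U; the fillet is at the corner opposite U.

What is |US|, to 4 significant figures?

67.25

U is at the origin; U and P share the same y with |UP| = 51.0 and P on the +x side, so P = (51.00, 0.000). UA is vertical with |UA| = 50.3 and A on the −y side, so A = (0.000, -50.30). The virtual corner opposite U is at (51.00, -50.30). Tangency of A1 to PZ means the radius SZ is perpendicular to PZ and tangency of A1 to CA means the radius SC is perpendicular to CA, with radius 3.1, so the center S sits 3.1 in from both sides at S = (47.90, -47.20). Then |US| = |S − U| = 67.25.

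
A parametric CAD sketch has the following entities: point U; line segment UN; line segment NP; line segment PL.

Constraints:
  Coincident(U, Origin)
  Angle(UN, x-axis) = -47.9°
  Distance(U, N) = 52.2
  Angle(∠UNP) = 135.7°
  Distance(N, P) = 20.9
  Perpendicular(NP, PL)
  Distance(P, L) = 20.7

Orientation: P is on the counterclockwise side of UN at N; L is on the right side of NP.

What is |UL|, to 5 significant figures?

81.615

∠UNP = 135.7°, so NP runs at -47.9° + (180° − 135.7°) = -3.6000° from the x-axis; with |NP| = 20.9, P = N + 20.9·(cos -3.6000°, sin -3.6000°) = (55.855, -40.043). NP is perpendicular to PL; with |PL| = 20.7 on the right of NP, L = P + 20.7·(-0.062791, -0.99803) = (54.555, -60.703). Then |UL| = |L − U| = 81.615.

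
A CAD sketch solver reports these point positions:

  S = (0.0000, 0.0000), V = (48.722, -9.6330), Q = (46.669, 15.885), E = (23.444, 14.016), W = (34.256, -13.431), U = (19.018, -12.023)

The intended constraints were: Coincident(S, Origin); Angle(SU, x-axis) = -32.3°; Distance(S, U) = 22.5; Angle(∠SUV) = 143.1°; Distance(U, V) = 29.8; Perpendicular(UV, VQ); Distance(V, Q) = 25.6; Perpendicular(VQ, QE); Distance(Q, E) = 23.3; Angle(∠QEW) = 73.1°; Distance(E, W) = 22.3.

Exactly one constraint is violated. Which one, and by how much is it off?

Distance(E, W) = 22.3 — off by 7.20.

S = (0.00, 0.00) ✓; SU at -32.30° ✓; |SU| = 22.50 ✓; ∠SUV = 143.1° ✓; |UV| = 29.80 ✓; ∠(UV, VQ) = 90.00° ✓; |VQ| = 25.60 ✓; ∠(VQ, QE) = 90.00° ✓; |QE| = 23.30 ✓; ∠QEW = 73.10° ✓; |EW| = 29.50 ✗.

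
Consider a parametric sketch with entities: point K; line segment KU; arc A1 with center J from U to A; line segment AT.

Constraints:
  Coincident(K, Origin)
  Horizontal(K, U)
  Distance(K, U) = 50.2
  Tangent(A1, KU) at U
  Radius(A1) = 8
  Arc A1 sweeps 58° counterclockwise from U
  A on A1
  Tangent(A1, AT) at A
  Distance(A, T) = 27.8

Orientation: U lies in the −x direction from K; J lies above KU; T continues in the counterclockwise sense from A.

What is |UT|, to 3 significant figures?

34.8

K is at the origin; KU is horizontal with |KU| = 50.2 and U on the −x side, so U = (-50.2, 0.00). Since A1 is tangent to KU there, JU ⟂ KU, so J = U + (0, 8) = (-50.2, 8.00). On A1, U sits at bearing -90° from J; a 58° counterclockwise sweep puts A at bearing -32°, so A = J + 8.0·(cos -32°, sin -32°) = (-43.4, 3.76). Tangency of A1 to AT means the radius JA is perpendicular to AT, so AT runs along (−sin -32°, cos -32°); with |AT| = 27.8, T = (-28.7, 27.3). Then |UT| = |T − U| = 34.8.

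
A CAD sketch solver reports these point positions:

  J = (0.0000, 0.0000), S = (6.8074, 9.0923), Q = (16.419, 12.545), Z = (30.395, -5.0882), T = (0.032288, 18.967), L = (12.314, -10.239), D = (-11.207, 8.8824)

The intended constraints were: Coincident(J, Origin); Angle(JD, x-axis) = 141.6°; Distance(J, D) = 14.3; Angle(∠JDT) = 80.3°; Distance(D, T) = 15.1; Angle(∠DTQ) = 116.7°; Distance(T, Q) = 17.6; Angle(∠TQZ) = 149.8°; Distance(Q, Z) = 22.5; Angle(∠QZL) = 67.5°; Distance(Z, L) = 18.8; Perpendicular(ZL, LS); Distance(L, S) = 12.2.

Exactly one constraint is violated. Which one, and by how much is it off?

Distance(L, S) = 12.2 — off by 7.90.

J = (0.00, 0.00) ✓; JD at 141.6° ✓; |JD| = 14.30 ✓; ∠JDT = 80.30° ✓; |DT| = 15.10 ✓; ∠DTQ = 116.7° ✓; |TQ| = 17.60 ✓; ∠TQZ = 149.8° ✓; |QZ| = 22.50 ✓; ∠QZL = 67.50° ✓; |ZL| = 18.80 ✓; ∠(ZL, LS) = 90.00° ✓; |LS| = 20.10 ✗.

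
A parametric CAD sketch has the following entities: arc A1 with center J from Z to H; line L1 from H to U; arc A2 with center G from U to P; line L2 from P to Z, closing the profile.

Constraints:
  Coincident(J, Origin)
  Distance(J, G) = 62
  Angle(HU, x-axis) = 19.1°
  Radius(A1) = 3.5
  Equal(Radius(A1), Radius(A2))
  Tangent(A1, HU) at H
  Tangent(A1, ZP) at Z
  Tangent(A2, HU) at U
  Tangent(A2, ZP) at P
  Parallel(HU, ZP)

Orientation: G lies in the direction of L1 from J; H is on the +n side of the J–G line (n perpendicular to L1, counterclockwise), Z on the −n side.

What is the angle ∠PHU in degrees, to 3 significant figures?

6.44°

The slot axis is L1's direction at 19.1°, so u = (cos 19.1°, sin 19.1°) = (0.945, 0.327) and n = (−sin 19.1°, cos 19.1°) = (-0.327, 0.945). J is at the origin and G lies 62.0 along u from J, so G = 62.0·u = (58.6, 20.3). Tangency of A1 to both parallel lines with radius 3.5 puts H and Z at J ± 3.5·n: H = (-1.15, 3.31), Z = (1.15, -3.31). Equal radii place U and P the same way about G: U = G + 3.5·n = (57.4, 23.6), P = G − 3.5·n = (59.7, 17.0). Then cos ∠PHU = HP·HU / (|HP||HU|), giving 6.44°.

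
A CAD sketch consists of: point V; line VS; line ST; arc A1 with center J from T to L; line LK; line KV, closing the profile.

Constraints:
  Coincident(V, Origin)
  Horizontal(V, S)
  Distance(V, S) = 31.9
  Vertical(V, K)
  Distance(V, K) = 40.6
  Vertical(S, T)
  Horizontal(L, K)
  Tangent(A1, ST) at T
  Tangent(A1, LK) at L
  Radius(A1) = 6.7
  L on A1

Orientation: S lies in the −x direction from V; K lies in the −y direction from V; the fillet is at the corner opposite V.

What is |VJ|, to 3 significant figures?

42.2

V is at the origin; VS is horizontal with |VS| = 31.9 and S on the −x side, so S = (-31.9, 0.00). V and K share the same x with |VK| = 40.6 and K on the −y side, so K = (0.00, -40.6). The virtual corner opposite V is at (-31.9, -40.6). The tangent condition forces JT to be normal to ST and A1 meets LK tangentially, so JL is at right angles to LK, with radius 6.7, so the center J sits 6.7 in from both sides at J = (-25.2, -33.9). Then |VJ| = |J − V| = 42.2.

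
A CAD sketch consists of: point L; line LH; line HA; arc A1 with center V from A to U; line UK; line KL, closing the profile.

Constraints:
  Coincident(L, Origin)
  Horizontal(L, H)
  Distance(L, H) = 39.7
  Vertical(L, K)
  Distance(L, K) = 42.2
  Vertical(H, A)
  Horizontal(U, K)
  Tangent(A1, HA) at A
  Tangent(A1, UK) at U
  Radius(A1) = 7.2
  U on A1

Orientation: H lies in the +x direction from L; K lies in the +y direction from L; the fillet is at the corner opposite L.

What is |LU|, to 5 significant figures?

53.264

The virtual corner opposite L is at (39.700, 42.200). A1 meets HA tangentially, so VA is at right angles to HA and since A1 is tangent to UK there, VU ⟂ UK, with radius 7.2, so the center V sits 7.2 in from both sides at V = (32.500, 35.000). That places the tangent points at A = (39.700, 35.000) on HA and U = (32.500, 42.200) on UK. Then |LU| = |U − L| = 53.264.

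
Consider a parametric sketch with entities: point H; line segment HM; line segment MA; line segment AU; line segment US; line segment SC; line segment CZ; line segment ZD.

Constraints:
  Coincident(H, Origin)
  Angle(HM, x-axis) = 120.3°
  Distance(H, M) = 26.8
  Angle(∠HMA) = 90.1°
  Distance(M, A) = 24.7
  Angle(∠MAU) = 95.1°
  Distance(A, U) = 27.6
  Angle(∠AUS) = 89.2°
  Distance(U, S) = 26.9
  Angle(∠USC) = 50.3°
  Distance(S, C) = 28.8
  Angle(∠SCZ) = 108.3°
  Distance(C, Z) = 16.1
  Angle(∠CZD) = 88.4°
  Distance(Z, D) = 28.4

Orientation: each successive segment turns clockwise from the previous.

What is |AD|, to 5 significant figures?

37.693

H is at the origin; HM runs at 120.3° with length 26.8, so M = (-13.521, 23.139). ∠HMA = 90.1° gives MA at 30.400° from the x-axis; with |MA| = 24.7, A = (7.7827, 35.638). ∠MAU = 95.1° gives AU at -54.500° from the x-axis; with |AU| = 27.6, U = (23.810, 13.168). ∠AUS = 89.2° gives US at -145.30° from the x-axis; with |US| = 26.9, S = (1.6945, -2.1452). ∠USC = 50.3° gives SC at 85.000° from the x-axis; with |SC| = 28.8, C = (4.2046, 26.545). ∠SCZ = 108.3° gives CZ at 13.300° from the x-axis; with |CZ| = 16.1, Z = (19.873, 30.249). ∠CZD = 88.4° gives ZD at -78.300° from the x-axis; with |ZD| = 28.4, D = (25.632, 2.4391). Then |AD| = |D − A| = 37.693.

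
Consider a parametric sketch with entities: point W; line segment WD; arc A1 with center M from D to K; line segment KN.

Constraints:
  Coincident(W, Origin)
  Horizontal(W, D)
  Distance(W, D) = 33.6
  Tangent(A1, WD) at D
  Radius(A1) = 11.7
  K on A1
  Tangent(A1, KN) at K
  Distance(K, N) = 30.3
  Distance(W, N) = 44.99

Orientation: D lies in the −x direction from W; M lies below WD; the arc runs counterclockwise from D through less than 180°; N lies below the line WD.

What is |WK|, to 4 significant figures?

46.20

Checks: |MK| = 11.70 ✓; ∠(MK, KN) = 90.00° ✓; |KN| = 30.30 ✓; |WN| = 44.99 ✓.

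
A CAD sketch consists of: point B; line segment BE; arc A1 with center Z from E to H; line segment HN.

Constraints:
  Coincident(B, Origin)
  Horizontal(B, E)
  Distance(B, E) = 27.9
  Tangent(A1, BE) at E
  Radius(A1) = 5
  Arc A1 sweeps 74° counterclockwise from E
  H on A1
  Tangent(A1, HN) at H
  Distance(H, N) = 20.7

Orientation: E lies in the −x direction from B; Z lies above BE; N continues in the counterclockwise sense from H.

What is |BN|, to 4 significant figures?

29.25

B is at the origin; B and E share the same y with |BE| = 27.9 and E on the −x side, so E = (-27.90, 0.000). The tangent condition forces ZE to be normal to BE, so Z = E + (0, 5) = (-27.90, 5.000). On A1, E sits at bearing -90° from Z; a 74° counterclockwise sweep puts H at bearing -16°, so H = Z + 5.0·(cos -16°, sin -16°) = (-23.09, 3.622). The tangent condition forces ZH to be normal to HN, so HN runs along (−sin -16°, cos -16°); with |HN| = 20.7, N = (-17.39, 23.52). Then |BN| = |N − B| = 29.25.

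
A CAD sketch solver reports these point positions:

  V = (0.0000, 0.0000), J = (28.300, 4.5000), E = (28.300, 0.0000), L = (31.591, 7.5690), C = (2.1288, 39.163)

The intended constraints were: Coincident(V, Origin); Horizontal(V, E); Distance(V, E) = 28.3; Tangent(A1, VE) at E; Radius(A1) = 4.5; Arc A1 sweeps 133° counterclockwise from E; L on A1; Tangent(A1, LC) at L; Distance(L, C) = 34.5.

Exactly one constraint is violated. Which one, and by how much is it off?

Distance(L, C) = 34.5 — off by 8.70.

V = (0.00, 0.00) ✓; V.y = 0.00, E.y = 0.00 ✓; |VE| = 28.30 ✓; ∠(JE, EV) = 90.00° ✓; |JE| = 4.500 ✓; bearing(J→L) − bearing(J→E) = 133.0° ✓; |JL| = 4.500 ✓; ∠(JL, LC) = 90.00° ✓; |LC| = 43.20 ✗.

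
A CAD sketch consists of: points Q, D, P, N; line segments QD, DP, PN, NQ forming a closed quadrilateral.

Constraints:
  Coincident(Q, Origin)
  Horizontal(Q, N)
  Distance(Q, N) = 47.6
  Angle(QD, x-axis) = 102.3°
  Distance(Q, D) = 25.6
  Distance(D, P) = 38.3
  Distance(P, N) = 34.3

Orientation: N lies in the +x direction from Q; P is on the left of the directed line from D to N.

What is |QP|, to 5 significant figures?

44.682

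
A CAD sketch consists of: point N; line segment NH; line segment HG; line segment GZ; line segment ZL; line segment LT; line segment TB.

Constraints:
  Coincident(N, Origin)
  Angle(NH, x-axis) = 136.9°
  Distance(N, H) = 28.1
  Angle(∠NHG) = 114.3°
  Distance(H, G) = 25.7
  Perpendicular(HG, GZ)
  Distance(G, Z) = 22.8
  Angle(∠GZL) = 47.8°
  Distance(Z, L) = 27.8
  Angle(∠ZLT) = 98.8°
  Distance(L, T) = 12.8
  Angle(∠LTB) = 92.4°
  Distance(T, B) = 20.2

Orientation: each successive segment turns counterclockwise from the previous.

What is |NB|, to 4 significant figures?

46.45

∠ZLT = 98.8° gives LT at 146.0° from the x-axis; with |LT| = 12.8, T = (-34.26, 20.59). ∠LTB = 92.4° gives TB at -126.4° from the x-axis; with |TB| = 20.2, B = (-46.24, 4.327). Then |NB| = |B − N| = 46.45.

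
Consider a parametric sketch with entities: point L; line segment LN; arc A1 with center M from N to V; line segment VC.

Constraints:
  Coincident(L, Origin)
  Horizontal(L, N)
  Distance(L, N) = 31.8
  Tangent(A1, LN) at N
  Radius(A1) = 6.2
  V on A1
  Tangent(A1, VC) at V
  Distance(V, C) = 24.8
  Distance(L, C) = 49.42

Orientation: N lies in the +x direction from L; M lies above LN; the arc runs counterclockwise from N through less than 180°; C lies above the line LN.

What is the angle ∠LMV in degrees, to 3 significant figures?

168°

Checks: L = (0.00, 0.00) ✓; |MV| = 6.200 ✓; ∠(MV, VC) = 90.00° ✓; |VC| = 24.80 ✓; |LC| = 49.42 ✓.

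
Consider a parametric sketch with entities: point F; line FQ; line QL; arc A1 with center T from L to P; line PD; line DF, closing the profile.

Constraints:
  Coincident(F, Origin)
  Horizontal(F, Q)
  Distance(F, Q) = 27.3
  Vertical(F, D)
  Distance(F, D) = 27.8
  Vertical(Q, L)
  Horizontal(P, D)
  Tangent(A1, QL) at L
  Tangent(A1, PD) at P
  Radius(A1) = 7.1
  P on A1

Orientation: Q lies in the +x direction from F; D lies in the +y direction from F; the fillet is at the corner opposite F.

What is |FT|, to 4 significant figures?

28.92

F is at the origin; FQ is horizontal with |FQ| = 27.3 and Q on the +x side, so Q = (27.30, 0.000). F and D share the same x with |FD| = 27.8 and D on the +y side, so D = (0.000, 27.80). The virtual corner opposite F is at (27.30, 27.80). A1 meets QL tangentially, so TL is at right angles to QL and tangency of A1 to PD means the radius TP is perpendicular to PD, with radius 7.1, so the center T sits 7.1 in from both sides at T = (20.20, 20.70). Then |FT| = |T − F| = 28.92.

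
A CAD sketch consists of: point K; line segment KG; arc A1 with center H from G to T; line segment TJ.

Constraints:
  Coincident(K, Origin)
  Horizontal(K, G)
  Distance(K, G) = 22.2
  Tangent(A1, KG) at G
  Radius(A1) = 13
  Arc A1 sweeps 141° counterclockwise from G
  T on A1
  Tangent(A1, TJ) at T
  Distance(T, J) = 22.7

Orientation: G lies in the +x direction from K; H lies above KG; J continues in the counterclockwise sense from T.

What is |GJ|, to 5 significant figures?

38.567

On A1, G sits at bearing -90° from H; a 141° counterclockwise sweep puts T at bearing 51°, so T = H + 13.0·(cos 51°, sin 51°) = (30.381, 23.103). A1 meets TJ tangentially, so HT is at right angles to TJ, so TJ runs along (−sin 51°, cos 51°); with |TJ| = 22.7, J = (12.740, 37.388). Then |GJ| = |J − G| = 38.567.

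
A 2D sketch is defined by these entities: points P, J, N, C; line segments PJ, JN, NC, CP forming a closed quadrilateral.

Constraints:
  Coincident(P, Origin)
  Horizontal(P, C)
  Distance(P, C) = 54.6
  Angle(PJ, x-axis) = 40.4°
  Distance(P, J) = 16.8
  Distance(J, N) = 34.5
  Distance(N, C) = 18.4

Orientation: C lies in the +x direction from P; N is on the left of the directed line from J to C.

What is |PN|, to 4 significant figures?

49.69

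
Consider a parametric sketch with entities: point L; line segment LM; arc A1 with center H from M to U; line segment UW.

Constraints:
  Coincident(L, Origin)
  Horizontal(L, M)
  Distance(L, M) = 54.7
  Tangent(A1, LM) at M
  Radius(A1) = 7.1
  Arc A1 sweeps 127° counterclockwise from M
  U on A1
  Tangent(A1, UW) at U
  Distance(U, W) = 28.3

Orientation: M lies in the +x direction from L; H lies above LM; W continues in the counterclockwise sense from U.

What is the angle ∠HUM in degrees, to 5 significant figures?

26.500°

Since A1 is tangent to LM there, HM ⟂ LM, so H = M + (0, 7.1) = (54.700, 7.1000). On A1, M sits at bearing -90° from H; a 127° counterclockwise sweep puts U at bearing 37°, so U = H + 7.1·(cos 37°, sin 37°) = (60.370, 11.373). Then cos ∠HUM = UH·UM / (|UH||UM|), giving 26.500°.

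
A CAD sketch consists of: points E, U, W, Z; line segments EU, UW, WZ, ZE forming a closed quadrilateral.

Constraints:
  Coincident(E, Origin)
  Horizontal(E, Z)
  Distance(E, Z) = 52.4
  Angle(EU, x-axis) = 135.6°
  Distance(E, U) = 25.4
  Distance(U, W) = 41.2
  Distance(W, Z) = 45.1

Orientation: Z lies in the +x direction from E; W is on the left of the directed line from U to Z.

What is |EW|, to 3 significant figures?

38.0

E is at the origin; EZ is horizontal with |EZ| = 52.4 and Z in +x, so Z = (52.4, 0). EU runs at 135.6° with |EU| = 25.4, so U = (-18.1, 17.8). W is determined by |UW| = 41.2 and |WZ| = 45.1 together: it lies at the intersection of circle(U, 41.2) and circle(Z, 45.1). With |UZ| = 72.8, the foot of the radical line on UZ is 34.1 from U and the perpendicular offset is √(41.2² − 34.1²) = 23.2. Taking the left-of-UZ solution: W = (20.5, 31.9).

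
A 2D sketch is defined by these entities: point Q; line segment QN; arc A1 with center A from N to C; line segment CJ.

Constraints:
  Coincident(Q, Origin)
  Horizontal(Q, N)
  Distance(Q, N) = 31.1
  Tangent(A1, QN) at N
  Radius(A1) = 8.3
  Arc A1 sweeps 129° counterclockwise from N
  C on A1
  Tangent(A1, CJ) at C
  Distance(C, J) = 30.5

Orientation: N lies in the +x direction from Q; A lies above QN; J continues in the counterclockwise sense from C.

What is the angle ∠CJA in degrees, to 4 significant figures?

15.22°

Q is at the origin; Q and N share the same y with |QN| = 31.1 and N on the +x side, so N = (31.10, 0.000). Since A1 is tangent to QN there, AN ⟂ QN, so A = N + (0, 8.3) = (31.10, 8.300). On A1, N sits at bearing -90° from A; a 129° counterclockwise sweep puts C at bearing 39°, so C = A + 8.3·(cos 39°, sin 39°) = (37.55, 13.52). The tangent condition forces AC to be normal to CJ, so CJ runs along (−sin 39°, cos 39°); with |CJ| = 30.5, J = (18.36, 37.23). Then cos ∠CJA = JC·JA / (|JC||JA|), giving 15.22°.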